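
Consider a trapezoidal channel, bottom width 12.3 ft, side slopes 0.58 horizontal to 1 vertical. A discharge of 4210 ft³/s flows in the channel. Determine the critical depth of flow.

y_c = 12.5 ft

At critical depth, Q² T / (g A³) = 1, i.e. A³/T = Q²/g = 4210²/32.2 = 550400.
Trying y = 8.89 ft: A³/T = 165300 — short.
Trying y = 15.9 ft: A³/T = 1303000 — over.
Trying y = 12.5 ft: A³/T = 544500 — ≈ 550400.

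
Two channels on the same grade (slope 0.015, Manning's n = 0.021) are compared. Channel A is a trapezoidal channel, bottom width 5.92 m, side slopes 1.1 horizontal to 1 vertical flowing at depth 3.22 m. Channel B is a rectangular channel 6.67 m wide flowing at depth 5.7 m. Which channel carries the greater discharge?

channel B

Channel A: With bottom width b = 5.92 m and side slope z = 1.1: A = (b + zy)y = (5.92 + 1.1×3.22)×3.22 = 30.47 m²; P = b + 2y√(1+z²) = 5.92 + 2×3.22×1.487 = 15.49 m. Hydraulic radius R = A/P = 30.47/15.49 = 1.966 m. Q_A = (1/0.021)·30.47·1.966^(2/3)·√0.015 = 278.9 m³/s.
Channel B: Flow area A = b·y = 6.67 × 5.7 = 38.02 m². Wetted perimeter P = b + 2y = 6.67 + 2×5.7 = 18.07 m. Hydraulic radius R = A/P = 38.02/18.07 = 2.104 m. Q_B = (1/0.021)·38.02·2.104^(2/3)·√0.015 = 364.1 m³/s.
Q_A = 278.9 m³/s vs Q_B = 364.1 m³/s, so channel B carries more.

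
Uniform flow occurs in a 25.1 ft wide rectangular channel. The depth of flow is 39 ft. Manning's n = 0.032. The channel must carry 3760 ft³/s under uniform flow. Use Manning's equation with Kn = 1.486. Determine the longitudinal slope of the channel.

Flow area A = b·y = 25.1 × 39 = 978.9 ft². Wetted perimeter P = b + 2y = 25.1 + 2×39 = 103.1 ft.
Hydraulic radius R = A/P = 978.9/103.1 = 9.495 ft.
From Manning's equation, S = [nQ / (1.486 A R^(2/3))]² = [0.032 × 3760 / (1.486 × 978.9 × 9.495^(2/3))]² = 0.00034.

S = 0.00034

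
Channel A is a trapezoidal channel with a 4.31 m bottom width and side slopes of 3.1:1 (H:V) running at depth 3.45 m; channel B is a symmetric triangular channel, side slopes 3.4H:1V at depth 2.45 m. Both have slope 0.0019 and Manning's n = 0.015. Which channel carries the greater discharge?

Channel A: With bottom width b = 4.31 m and side slope z = 3.1: A = (b + zy)y = (4.31 + 3.1×3.45)×3.45 = 51.77 m²; P = b + 2y√(1+z²) = 4.31 + 2×3.45×3.257 = 26.79 m. Hydraulic radius R = A/P = 51.77/26.79 = 1.933 m. Q_A = (1/0.015)·51.77·1.933^(2/3)·√0.0019 = 233.4 m³/s.
Channel B: For a triangular section with side slope z = 3.4: A = zy² = 3.4×2.45² = 20.41 m²; P = 2y√(1+z²) = 2×2.45×3.544 = 17.37 m. Hydraulic radius R = A/P = 20.41/17.37 = 1.175 m. Q_B = (1/0.015)·20.41·1.175^(2/3)·√0.0019 = 66.05 m³/s.
Q_A = 233.4 m³/s vs Q_B = 66.05 m³/s, so channel A carries more.

channel A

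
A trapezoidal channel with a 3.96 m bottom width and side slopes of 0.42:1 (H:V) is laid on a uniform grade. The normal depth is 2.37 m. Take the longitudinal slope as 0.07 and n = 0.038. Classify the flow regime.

supercritical

With bottom width b = 3.96 m and side slope z = 0.42: A = (b + zy)y = (3.96 + 0.42×2.37)×2.37 = 11.74 m²; P = b + 2y√(1+z²) = 3.96 + 2×2.37×1.085 = 9.101 m.
Hydraulic radius R = A/P = 11.74/9.101 = 1.29 m.
V = (1/n) R^(2/3) √S = (1/0.038) × 1.29^(2/3) × √0.07 = 8.253 m/s. Hydraulic depth D_h = A/T = 11.74/5.951 = 1.974 m.
Froude number Fr = V/√(g·D_h) = 8.253/√(9.81×1.974) = 1.88, which is greater than 1, so the flow is supercritical.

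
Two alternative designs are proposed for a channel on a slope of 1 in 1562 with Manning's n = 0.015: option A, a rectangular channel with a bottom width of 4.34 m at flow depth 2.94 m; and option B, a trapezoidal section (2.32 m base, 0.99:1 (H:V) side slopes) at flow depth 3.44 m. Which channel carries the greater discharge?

channel B

Channel A: Flow area A = b·y = 4.34 × 2.94 = 12.76 m². Wetted perimeter P = b + 2y = 4.34 + 2×2.94 = 10.22 m. Hydraulic radius R = A/P = 12.76/10.22 = 1.248 m. Q_A = (1/0.015)·12.76·1.248^(2/3)·√0.0006402 = 24.96 m³/s.
Channel B: With bottom width b = 2.32 m and side slope z = 0.99: A = (b + zy)y = (2.32 + 0.99×3.44)×3.44 = 19.7 m²; P = b + 2y√(1+z²) = 2.32 + 2×3.44×1.407 = 12 m. Hydraulic radius R = A/P = 19.7/12 = 1.641 m. Q_B = (1/0.015)·19.7·1.641^(2/3)·√0.0006402 = 46.23 m³/s.
Q_A = 24.96 m³/s vs Q_B = 46.23 m³/s, so channel B carries more.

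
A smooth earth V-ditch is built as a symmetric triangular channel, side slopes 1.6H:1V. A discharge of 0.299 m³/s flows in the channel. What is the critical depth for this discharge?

At critical depth, Q² T / (g A³) = 1, i.e. A³/T = Q²/g = 0.299²/9.81 = 0.009113.
Trying y = 0.32 m: A³/T = 0.004295 — short.
Trying y = 0.372 m: A³/T = 0.009119 — ≈ 0.009113.

y_c = 0.372 m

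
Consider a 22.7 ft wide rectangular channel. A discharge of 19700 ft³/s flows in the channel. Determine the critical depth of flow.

For a rectangular channel, critical depth y_c = (q²/g)^(1/3) where q = Q/b = 19700/22.7 = 867.8 ft²/s.
So y_c = (867.8²/32.2)^(1/3) = 28.6 ft.

y_c = 28.6 ft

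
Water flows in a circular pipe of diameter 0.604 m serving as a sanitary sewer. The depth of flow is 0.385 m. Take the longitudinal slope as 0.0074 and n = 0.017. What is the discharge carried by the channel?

Q = 0.302 m³/s

For a circular section of diameter D = 0.604 m at depth y = 0.385 m, the central angle is θ = 2 arccos(1 − 2y/D) = 3.698 rad. Then A = (D²/8)(θ − sin θ) = 0.1928 m² and P = Dθ/2 = 1.117 m.
Hydraulic radius R = A/P = 0.1928/1.117 = 0.1726 m.
Manning's equation: Q = (1/n) A R^(2/3) S^(1/2) = (1/0.017) × 0.1928 × 0.1726^(2/3) × 0.0074^(1/2) = 0.302 m³/s.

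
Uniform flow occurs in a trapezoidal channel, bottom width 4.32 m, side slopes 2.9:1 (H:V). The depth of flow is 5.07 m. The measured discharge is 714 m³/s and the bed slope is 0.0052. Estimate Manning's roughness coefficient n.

With bottom width b = 4.32 m and side slope z = 2.9: A = (b + zy)y = (4.32 + 2.9×5.07)×5.07 = 96.45 m²; P = b + 2y√(1+z²) = 4.32 + 2×5.07×3.068 = 35.43 m.
Hydraulic radius R = A/P = 96.45/35.43 = 2.723 m.
Rearranging Manning's equation: n = (1/Q) A R^(2/3) S^(1/2) = (1/714) × 96.45 × 2.723^(2/3) × √0.0052 = 0.019.

n = 0.019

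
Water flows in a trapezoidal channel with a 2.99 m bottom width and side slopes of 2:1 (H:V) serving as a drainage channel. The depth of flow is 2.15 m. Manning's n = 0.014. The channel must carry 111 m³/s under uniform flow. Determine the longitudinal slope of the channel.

With bottom width b = 2.99 m and side slope z = 2: A = (b + zy)y = (2.99 + 2×2.15)×2.15 = 15.67 m²; P = b + 2y√(1+z²) = 2.99 + 2×2.15×2.236 = 12.61 m.
Hydraulic radius R = A/P = 15.67/12.61 = 1.243 m.
From Manning's equation, S = [nQ / (1 A R^(2/3))]² = [0.014 × 111 / (1 × 15.67 × 1.243^(2/3))]² = 0.00735.

S = 0.00735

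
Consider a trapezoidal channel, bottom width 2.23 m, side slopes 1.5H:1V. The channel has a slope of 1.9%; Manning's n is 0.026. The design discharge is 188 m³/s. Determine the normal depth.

Manning's equation rearranged: A R^(2/3) = nQ / (1·√S) = 0.026 × 188 / (√0.019) = 35.46.
Trying y = 4.18 m: A R^(2/3) = 57.4 — high.
Trying y = 3.39 m: A R^(2/3) = 35.54 — ≈ 35.46.

y_n = 3.39 m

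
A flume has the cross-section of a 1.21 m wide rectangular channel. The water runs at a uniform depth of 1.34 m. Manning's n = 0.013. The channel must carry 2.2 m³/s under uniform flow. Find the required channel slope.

S = 0.000999

Flow area A = b·y = 1.21 × 1.34 = 1.621 m². Wetted perimeter P = b + 2y = 1.21 + 2×1.34 = 3.89 m.
Hydraulic radius R = A/P = 1.621/3.89 = 0.4168 m.
From Manning's equation, S = [nQ / (1 A R^(2/3))]² = [0.013 × 2.2 / (1 × 1.621 × 0.4168^(2/3))]² = 0.000999.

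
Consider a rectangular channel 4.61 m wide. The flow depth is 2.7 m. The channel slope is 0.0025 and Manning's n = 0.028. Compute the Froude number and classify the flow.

Flow area A = b·y = 4.61 × 2.7 = 12.45 m². Wetted perimeter P = b + 2y = 4.61 + 2×2.7 = 10.01 m.
Hydraulic radius R = A/P = 12.45/10.01 = 1.243 m.
V = (1/n) R^(2/3) √S = (1/0.028) × 1.243^(2/3) × √0.0025 = 2.065 m/s. Hydraulic depth D_h = A/T = 12.45/4.61 = 2.7 m.
Froude number Fr = V/√(g·D_h) = 2.065/√(9.81×2.7) = 0.401, which is less than 1, so the flow is subcritical.

subcritical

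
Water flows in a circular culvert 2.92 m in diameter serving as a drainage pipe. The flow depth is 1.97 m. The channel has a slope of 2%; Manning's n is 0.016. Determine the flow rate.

Q = 38.2 m³/s

For a circular section of diameter D = 2.92 m at depth y = 1.97 m, the central angle is θ = 2 arccos(1 − 2y/D) = 3.855 rad. Then A = (D²/8)(θ − sin θ) = 4.807 m² and P = Dθ/2 = 5.629 m.
Hydraulic radius R = A/P = 4.807/5.629 = 0.854 m.
Manning's equation: Q = (1/n) A R^(2/3) S^(1/2) = (1/0.016) × 4.807 × 0.854^(2/3) × 0.02^(1/2) = 38.2 m³/s.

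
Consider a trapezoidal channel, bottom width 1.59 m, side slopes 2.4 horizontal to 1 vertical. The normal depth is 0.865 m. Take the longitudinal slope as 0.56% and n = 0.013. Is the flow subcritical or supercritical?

supercritical

With bottom width b = 1.59 m and side slope z = 2.4: A = (b + zy)y = (1.59 + 2.4×0.865)×0.865 = 3.171 m²; P = b + 2y√(1+z²) = 1.59 + 2×0.865×2.6 = 6.088 m.
Hydraulic radius R = A/P = 3.171/6.088 = 0.5209 m.
V = (1/n) R^(2/3) √S = (1/0.013) × 0.5209^(2/3) × √0.0056 = 3.727 m/s. Hydraulic depth D_h = A/T = 3.171/5.742 = 0.5523 m.
Froude number Fr = V/√(g·D_h) = 3.727/√(9.81×0.5523) = 1.6, which is greater than 1, so the flow is supercritical.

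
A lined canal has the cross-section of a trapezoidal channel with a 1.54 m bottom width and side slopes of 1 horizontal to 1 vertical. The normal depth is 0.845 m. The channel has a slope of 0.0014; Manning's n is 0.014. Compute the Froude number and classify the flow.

subcritical

With bottom width b = 1.54 m and side slope z = 1: A = (b + zy)y = (1.54 + 1×0.845)×0.845 = 2.015 m²; P = b + 2y√(1+z²) = 1.54 + 2×0.845×1.414 = 3.93 m.
Hydraulic radius R = A/P = 2.015/3.93 = 0.5128 m.
V = (1/n) R^(2/3) √S = (1/0.014) × 0.5128^(2/3) × √0.0014 = 1.712 m/s. Hydraulic depth D_h = A/T = 2.015/3.23 = 0.6239 m.
Froude number Fr = V/√(g·D_h) = 1.712/√(9.81×0.6239) = 0.692, which is less than 1, so the flow is subcritical.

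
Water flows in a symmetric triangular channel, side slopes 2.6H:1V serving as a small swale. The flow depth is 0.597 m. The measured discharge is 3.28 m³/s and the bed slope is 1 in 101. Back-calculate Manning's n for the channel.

For a triangular section with side slope z = 2.6: A = zy² = 2.6×0.597² = 0.9267 m²; P = 2y√(1+z²) = 2×0.597×2.786 = 3.326 m.
Hydraulic radius R = A/P = 0.9267/3.326 = 0.2786 m.
Rearranging Manning's equation: n = (1/Q) A R^(2/3) S^(1/2) = (1/3.28) × 0.9267 × 0.2786^(2/3) × √0.009901 = 0.012.

n = 0.012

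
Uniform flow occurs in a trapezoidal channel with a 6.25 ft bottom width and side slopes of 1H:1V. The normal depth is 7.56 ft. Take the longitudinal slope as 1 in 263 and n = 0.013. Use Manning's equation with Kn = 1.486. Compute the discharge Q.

Q = 1790 ft³/s

With bottom width b = 6.25 ft and side slope z = 1: A = (b + zy)y = (6.25 + 1×7.56)×7.56 = 104.4 ft²; P = b + 2y√(1+z²) = 6.25 + 2×7.56×1.414 = 27.63 ft.
Hydraulic radius R = A/P = 104.4/27.63 = 3.778 ft.
Manning's equation: Q = (1.486/n) A R^(2/3) S^(1/2) = (1.486/0.013) × 104.4 × 3.778^(2/3) × 0.003802^(1/2) = 1790 ft³/s.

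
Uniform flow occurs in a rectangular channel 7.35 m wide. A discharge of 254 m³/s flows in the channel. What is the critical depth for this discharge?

y_c = 4.96 m

For a rectangular channel, critical depth y_c = (q²/g)^(1/3) where q = Q/b = 254/7.35 = 34.56 m²/s.
So y_c = (34.56²/9.81)^(1/3) = 4.96 m.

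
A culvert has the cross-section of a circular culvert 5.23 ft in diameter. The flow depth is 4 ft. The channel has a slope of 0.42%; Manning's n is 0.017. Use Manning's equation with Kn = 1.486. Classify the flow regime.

For a circular section of diameter D = 5.23 ft at depth y = 4 ft, the central angle is θ = 2 arccos(1 − 2y/D) = 4.258 rad. Then A = (D²/8)(θ − sin θ) = 17.63 ft² and P = Dθ/2 = 11.13 ft.
Hydraulic radius R = A/P = 17.63/11.13 = 1.583 ft.
V = (1.486/n) R^(2/3) √S = (1.486/0.017) × 1.583^(2/3) × √0.0042 = 7.696 ft/s. Hydraulic depth D_h = A/T = 17.63/4.436 = 3.974 ft.
Froude number Fr = V/√(g·D_h) = 7.696/√(32.2×3.974) = 0.68, which is less than 1, so the flow is subcritical.

subcritical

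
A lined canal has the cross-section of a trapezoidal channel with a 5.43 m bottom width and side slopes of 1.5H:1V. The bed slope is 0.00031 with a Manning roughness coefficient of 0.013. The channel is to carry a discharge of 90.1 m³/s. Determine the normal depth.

Manning's equation rearranged: A R^(2/3) = nQ / (1·√S) = 0.013 × 90.1 / (√0.00031) = 66.53.
Trying y = 3.09 m: A R^(2/3) = 47.32 — short.
Trying y = 4.67 m: A R^(2/3) = 110 — over.
Trying y = 3.66 m: A R^(2/3) = 66.49 — close enough.

y_n = 3.66 m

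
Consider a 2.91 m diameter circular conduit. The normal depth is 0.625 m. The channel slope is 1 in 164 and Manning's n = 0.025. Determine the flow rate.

Q = 1.7 m³/s

For a circular section of diameter D = 2.91 m at depth y = 0.625 m, the central angle is θ = 2 arccos(1 − 2y/D) = 1.927 rad. Then A = (D²/8)(θ − sin θ) = 1.048 m² and P = Dθ/2 = 2.805 m.
Hydraulic radius R = A/P = 1.048/2.805 = 0.3738 m.
Manning's equation: Q = (1/n) A R^(2/3) S^(1/2) = (1/0.025) × 1.048 × 0.3738^(2/3) × 0.006098^(1/2) = 1.7 m³/s.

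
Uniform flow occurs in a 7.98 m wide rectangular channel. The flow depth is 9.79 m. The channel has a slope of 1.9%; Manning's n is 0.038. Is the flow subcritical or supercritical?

Flow area A = b·y = 7.98 × 9.79 = 78.12 m². Wetted perimeter P = b + 2y = 7.98 + 2×9.79 = 27.56 m.
Hydraulic radius R = A/P = 78.12/27.56 = 2.835 m.
V = (1/n) R^(2/3) √S = (1/0.038) × 2.835^(2/3) × √0.019 = 7.265 m/s. Hydraulic depth D_h = A/T = 78.12/7.98 = 9.79 m.
Froude number Fr = V/√(g·D_h) = 7.265/√(9.81×9.79) = 0.741, which is less than 1, so the flow is subcritical.

subcritical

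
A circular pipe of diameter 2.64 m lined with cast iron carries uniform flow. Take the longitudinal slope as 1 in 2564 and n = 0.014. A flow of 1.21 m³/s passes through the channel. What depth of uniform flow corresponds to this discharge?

Manning's equation rearranged: A R^(2/3) = nQ / (1·√S) = 0.014 × 1.21 / (√0.00039) = 0.8578.
Trying y = 0.669 m: A R^(2/3) = 0.5839 — too small.
Trying y = 0.814 m: A R^(2/3) = 0.8568 — ≈ 0.8578.

y_n = 0.814 m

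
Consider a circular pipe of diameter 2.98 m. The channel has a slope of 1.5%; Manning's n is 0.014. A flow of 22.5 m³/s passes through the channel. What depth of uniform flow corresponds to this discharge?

Manning's equation rearranged: A R^(2/3) = nQ / (1·√S) = 0.014 × 22.5 / (√0.015) = 2.572.
Try y = 1.04 m: A R^(2/3) = 1.499 — low.
Try y = 1.6 m: A R^(2/3) = 3.228 — high.
Try y = 1.4 m: A R^(2/3) = 2.575 — matches.

y_n = 1.4 m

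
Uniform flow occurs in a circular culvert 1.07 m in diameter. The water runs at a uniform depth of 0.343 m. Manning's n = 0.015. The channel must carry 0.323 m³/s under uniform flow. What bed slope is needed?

S = 0.0034

For a circular section of diameter D = 1.07 m at depth y = 0.343 m, the central angle is θ = 2 arccos(1 − 2y/D) = 2.407 rad. Then A = (D²/8)(θ − sin θ) = 0.2487 m² and P = Dθ/2 = 1.288 m.
Hydraulic radius R = A/P = 0.2487/1.288 = 0.1931 m.
From Manning's equation, S = [nQ / (1 A R^(2/3))]² = [0.015 × 0.323 / (1 × 0.2487 × 0.1931^(2/3))]² = 0.0034.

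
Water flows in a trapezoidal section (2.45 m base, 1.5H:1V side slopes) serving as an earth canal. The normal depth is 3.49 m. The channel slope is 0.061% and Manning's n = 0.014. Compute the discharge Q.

Q = 69.6 m³/s

With bottom width b = 2.45 m and side slope z = 1.5: A = (b + zy)y = (2.45 + 1.5×3.49)×3.49 = 26.82 m²; P = b + 2y√(1+z²) = 2.45 + 2×3.49×1.803 = 15.03 m.
Hydraulic radius R = A/P = 26.82/15.03 = 1.784 m.
Manning's equation: Q = (1/n) A R^(2/3) S^(1/2) = (1/0.014) × 26.82 × 1.784^(2/3) × 0.00061^(1/2) = 69.6 m³/s.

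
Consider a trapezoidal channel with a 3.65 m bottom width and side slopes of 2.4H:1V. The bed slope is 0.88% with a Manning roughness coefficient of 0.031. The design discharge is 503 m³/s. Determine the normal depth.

Manning's equation rearranged: A R^(2/3) = nQ / (1·√S) = 0.031 × 503 / (√0.0088) = 166.2.
Trying y = 6.41 m: A R^(2/3) = 270.4 — over.
Trying y = 4.33 m: A R^(2/3) = 106.7 — short.
Trying y = 5.23 m: A R^(2/3) = 166.2 — ≈ 166.2.

y_n = 5.23 m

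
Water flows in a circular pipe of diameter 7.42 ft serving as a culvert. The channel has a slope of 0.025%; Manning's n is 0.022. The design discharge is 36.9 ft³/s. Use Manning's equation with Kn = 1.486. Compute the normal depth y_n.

Manning's equation rearranged: A R^(2/3) = nQ / (1.486·√S) = 0.022 × 36.9 / (1.486 × √0.00025) = 34.55.
At y = 4.65 ft: A R^(2/3) = 46.83 — high.
At y = 3.31 ft: A R^(2/3) = 26.78 — low.
At y = 3.84 ft: A R^(2/3) = 34.59 — ≈ 34.55.

y_n = 3.84 ft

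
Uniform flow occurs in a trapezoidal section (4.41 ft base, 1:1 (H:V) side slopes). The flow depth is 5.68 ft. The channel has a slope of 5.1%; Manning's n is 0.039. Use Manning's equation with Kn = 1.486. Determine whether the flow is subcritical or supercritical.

With bottom width b = 4.41 ft and side slope z = 1: A = (b + zy)y = (4.41 + 1×5.68)×5.68 = 57.31 ft²; P = b + 2y√(1+z²) = 4.41 + 2×5.68×1.414 = 20.48 ft.
Hydraulic radius R = A/P = 57.31/20.48 = 2.799 ft.
V = (1.486/n) R^(2/3) √S = (1.486/0.039) × 2.799^(2/3) × √0.051 = 17.09 ft/s. Hydraulic depth D_h = A/T = 57.31/15.77 = 3.634 ft.
Froude number Fr = V/√(g·D_h) = 17.09/√(32.2×3.634) = 1.58, which is greater than 1, so the flow is supercritical.

supercritical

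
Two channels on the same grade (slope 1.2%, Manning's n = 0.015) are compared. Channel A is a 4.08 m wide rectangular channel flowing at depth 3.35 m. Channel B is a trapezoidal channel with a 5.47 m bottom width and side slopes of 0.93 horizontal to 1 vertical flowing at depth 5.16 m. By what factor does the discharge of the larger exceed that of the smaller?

Channel A: Flow area A = b·y = 4.08 × 3.35 = 13.67 m². Wetted perimeter P = b + 2y = 4.08 + 2×3.35 = 10.78 m. Hydraulic radius R = A/P = 13.67/10.78 = 1.268 m. Q_A = (1/0.015)·13.67·1.268^(2/3)·√0.012 = 116.9 m³/s.
Channel B: With bottom width b = 5.47 m and side slope z = 0.93: A = (b + zy)y = (5.47 + 0.93×5.16)×5.16 = 52.99 m²; P = b + 2y√(1+z²) = 5.47 + 2×5.16×1.366 = 19.56 m. Hydraulic radius R = A/P = 52.99/19.56 = 2.709 m. Q_B = (1/0.015)·52.99·2.709^(2/3)·√0.012 = 751.9 m³/s.
The larger discharge is 751.9 m³/s and the smaller is 116.9 m³/s; the ratio is 6.43.

6.43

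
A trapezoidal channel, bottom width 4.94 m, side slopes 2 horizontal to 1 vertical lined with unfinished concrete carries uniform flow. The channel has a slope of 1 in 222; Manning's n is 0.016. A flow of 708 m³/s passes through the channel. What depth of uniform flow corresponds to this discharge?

y_n = 5.33 m

Manning's equation rearranged: A R^(2/3) = nQ / (1·√S) = 0.016 × 708 / (√0.004505) = 168.8.
Try y = 6.3 m: A R^(2/3) = 246.8 — high.
Try y = 3.91 m: A R^(2/3) = 85.02 — low.
Try y = 5.33 m: A R^(2/3) = 168.7 — matches.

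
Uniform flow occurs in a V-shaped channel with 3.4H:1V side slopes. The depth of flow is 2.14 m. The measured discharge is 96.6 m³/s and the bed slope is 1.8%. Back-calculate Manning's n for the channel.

For a triangular section with side slope z = 3.4: A = zy² = 3.4×2.14² = 15.57 m²; P = 2y√(1+z²) = 2×2.14×3.544 = 15.17 m.
Hydraulic radius R = A/P = 15.57/15.17 = 1.027 m.
Rearranging Manning's equation: n = (1/Q) A R^(2/3) S^(1/2) = (1/96.6) × 15.57 × 1.027^(2/3) × √0.018 = 0.022.

n = 0.022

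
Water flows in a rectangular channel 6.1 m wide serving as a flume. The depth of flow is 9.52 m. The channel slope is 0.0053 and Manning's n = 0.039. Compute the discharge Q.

Flow area A = b·y = 6.1 × 9.52 = 58.07 m². Wetted perimeter P = b + 2y = 6.1 + 2×9.52 = 25.14 m.
Hydraulic radius R = A/P = 58.07/25.14 = 2.31 m.
Manning's equation: Q = (1/n) A R^(2/3) S^(1/2) = (1/0.039) × 58.07 × 2.31^(2/3) × 0.0053^(1/2) = 189 m³/s.

Q = 189 m³/s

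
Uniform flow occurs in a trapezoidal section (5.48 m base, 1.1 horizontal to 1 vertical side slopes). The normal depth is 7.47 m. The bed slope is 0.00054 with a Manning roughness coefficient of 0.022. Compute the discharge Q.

With bottom width b = 5.48 m and side slope z = 1.1: A = (b + zy)y = (5.48 + 1.1×7.47)×7.47 = 102.3 m²; P = b + 2y√(1+z²) = 5.48 + 2×7.47×1.487 = 27.69 m.
Hydraulic radius R = A/P = 102.3/27.69 = 3.695 m.
Manning's equation: Q = (1/n) A R^(2/3) S^(1/2) = (1/0.022) × 102.3 × 3.695^(2/3) × 0.00054^(1/2) = 258 m³/s.

Q = 258 m³/s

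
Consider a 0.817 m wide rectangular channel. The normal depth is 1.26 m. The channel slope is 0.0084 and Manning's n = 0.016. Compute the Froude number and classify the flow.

Flow area A = b·y = 0.817 × 1.26 = 1.029 m². Wetted perimeter P = b + 2y = 0.817 + 2×1.26 = 3.337 m.
Hydraulic radius R = A/P = 1.029/3.337 = 0.3085 m.
V = (1/n) R^(2/3) √S = (1/0.016) × 0.3085^(2/3) × √0.0084 = 2.615 m/s. Hydraulic depth D_h = A/T = 1.029/0.817 = 1.26 m.
Froude number Fr = V/√(g·D_h) = 2.615/√(9.81×1.26) = 0.744, which is less than 1, so the flow is subcritical.

subcritical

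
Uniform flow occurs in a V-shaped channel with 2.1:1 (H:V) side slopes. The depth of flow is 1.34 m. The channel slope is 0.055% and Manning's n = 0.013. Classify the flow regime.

subcritical

For a triangular section with side slope z = 2.1: A = zy² = 2.1×1.34² = 3.771 m²; P = 2y√(1+z²) = 2×1.34×2.326 = 6.234 m.
Hydraulic radius R = A/P = 3.771/6.234 = 0.6049 m.
V = (1/n) R^(2/3) √S = (1/0.013) × 0.6049^(2/3) × √0.00055 = 1.29 m/s. Hydraulic depth D_h = A/T = 3.771/5.628 = 0.67 m.
Froude number Fr = V/√(g·D_h) = 1.29/√(9.81×0.67) = 0.503, which is less than 1, so the flow is subcritical.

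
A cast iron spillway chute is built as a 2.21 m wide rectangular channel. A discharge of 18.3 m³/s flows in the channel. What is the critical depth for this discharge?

y_c = 1.91 m

For a rectangular channel, critical depth y_c = (q²/g)^(1/3) where q = Q/b = 18.3/2.21 = 8.281 m²/s.
So y_c = (8.281²/9.81)^(1/3) = 1.91 m.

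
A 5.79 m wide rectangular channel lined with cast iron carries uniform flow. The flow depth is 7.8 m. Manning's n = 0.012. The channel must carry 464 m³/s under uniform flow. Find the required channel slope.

S = 0.00561

Flow area A = b·y = 5.79 × 7.8 = 45.16 m². Wetted perimeter P = b + 2y = 5.79 + 2×7.8 = 21.39 m.
Hydraulic radius R = A/P = 45.16/21.39 = 2.111 m.
From Manning's equation, S = [nQ / (1 A R^(2/3))]² = [0.012 × 464 / (1 × 45.16 × 2.111^(2/3))]² = 0.00561.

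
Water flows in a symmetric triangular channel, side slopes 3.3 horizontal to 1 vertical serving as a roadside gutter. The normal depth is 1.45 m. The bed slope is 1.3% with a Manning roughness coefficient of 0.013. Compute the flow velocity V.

V = 6.87 m/s

For a triangular section with side slope z = 3.3: A = zy² = 3.3×1.45² = 6.938 m²; P = 2y√(1+z²) = 2×1.45×3.448 = 10 m.
Hydraulic radius R = A/P = 6.938/10 = 0.6938 m.
From Manning's equation, V = (1/n) R^(2/3) S^(1/2) = (1/0.013) × 0.6938^(2/3) × 0.013^(1/2) = 6.87 m/s.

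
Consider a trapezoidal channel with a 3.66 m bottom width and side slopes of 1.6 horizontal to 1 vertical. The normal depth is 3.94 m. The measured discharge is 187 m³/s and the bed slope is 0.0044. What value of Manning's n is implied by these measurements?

n = 0.023

With bottom width b = 3.66 m and side slope z = 1.6: A = (b + zy)y = (3.66 + 1.6×3.94)×3.94 = 39.26 m²; P = b + 2y√(1+z²) = 3.66 + 2×3.94×1.887 = 18.53 m.
Hydraulic radius R = A/P = 39.26/18.53 = 2.119 m.
Rearranging Manning's equation: n = (1/Q) A R^(2/3) S^(1/2) = (1/187) × 39.26 × 2.119^(2/3) × √0.0044 = 0.023.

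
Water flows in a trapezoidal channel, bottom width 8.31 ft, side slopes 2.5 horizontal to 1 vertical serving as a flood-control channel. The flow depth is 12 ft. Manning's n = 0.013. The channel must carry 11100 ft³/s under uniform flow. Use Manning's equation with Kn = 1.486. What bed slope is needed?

S = 0.00383

With bottom width b = 8.31 ft and side slope z = 2.5: A = (b + zy)y = (8.31 + 2.5×12)×12 = 459.7 ft²; P = b + 2y√(1+z²) = 8.31 + 2×12×2.693 = 72.93 ft.
Hydraulic radius R = A/P = 459.7/72.93 = 6.303 ft.
From Manning's equation, S = [nQ / (1.486 A R^(2/3))]² = [0.013 × 11100 / (1.486 × 459.7 × 6.303^(2/3))]² = 0.00383.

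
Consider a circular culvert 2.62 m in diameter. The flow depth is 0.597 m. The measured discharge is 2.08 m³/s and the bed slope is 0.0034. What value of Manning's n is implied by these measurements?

n = 0.013

For a circular section of diameter D = 2.62 m at depth y = 0.597 m, the central angle is θ = 2 arccos(1 − 2y/D) = 1.991 rad. Then A = (D²/8)(θ − sin θ) = 0.9244 m² and P = Dθ/2 = 2.608 m.
Hydraulic radius R = A/P = 0.9244/2.608 = 0.3545 m.
Rearranging Manning's equation: n = (1/Q) A R^(2/3) S^(1/2) = (1/2.08) × 0.9244 × 0.3545^(2/3) × √0.0034 = 0.013.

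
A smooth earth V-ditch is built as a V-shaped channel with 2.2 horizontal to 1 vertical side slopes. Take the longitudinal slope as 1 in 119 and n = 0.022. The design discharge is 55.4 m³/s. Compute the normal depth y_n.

Manning's equation rearranged: A R^(2/3) = nQ / (1·√S) = 0.022 × 55.4 / (√0.008403) = 13.3.
Try y = 1.96 m: A R^(2/3) = 7.832 — low.
Try y = 2.97 m: A R^(2/3) = 23.73 — high.
Try y = 2.39 m: A R^(2/3) = 13.29 — matches.

y_n = 2.39 m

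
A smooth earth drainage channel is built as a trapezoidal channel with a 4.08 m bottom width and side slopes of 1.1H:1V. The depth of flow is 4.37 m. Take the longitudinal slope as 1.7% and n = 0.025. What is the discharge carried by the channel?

Q = 350 m³/s

With bottom width b = 4.08 m and side slope z = 1.1: A = (b + zy)y = (4.08 + 1.1×4.37)×4.37 = 38.84 m²; P = b + 2y√(1+z²) = 4.08 + 2×4.37×1.487 = 17.07 m.
Hydraulic radius R = A/P = 38.84/17.07 = 2.275 m.
Manning's equation: Q = (1/n) A R^(2/3) S^(1/2) = (1/0.025) × 38.84 × 2.275^(2/3) × 0.017^(1/2) = 350 m³/s.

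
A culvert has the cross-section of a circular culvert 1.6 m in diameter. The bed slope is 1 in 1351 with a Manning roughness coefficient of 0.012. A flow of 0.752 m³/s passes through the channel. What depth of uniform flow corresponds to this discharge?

Manning's equation rearranged: A R^(2/3) = nQ / (1·√S) = 0.012 × 0.752 / (√0.0007402) = 0.3317.
Try y = 0.695 m: A R^(2/3) = 0.427 — too large.
Try y = 0.483 m: A R^(2/3) = 0.2163 — too small.
Try y = 0.605 m: A R^(2/3) = 0.3316 — close enough.

y_n = 0.605 m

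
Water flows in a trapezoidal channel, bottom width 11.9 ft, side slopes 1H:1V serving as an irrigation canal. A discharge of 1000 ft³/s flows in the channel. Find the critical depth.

At critical depth, Q² T / (g A³) = 1, i.e. A³/T = Q²/g = 1000²/32.2 = 31060.
At y = 6.09 ft: A³/T = 54610 — too large.
At y = 3.84 ft: A³/T = 11280 — too small.
At y = 5.18 ft: A³/T = 31110 — ≈ 31060.

y_c = 5.18 ft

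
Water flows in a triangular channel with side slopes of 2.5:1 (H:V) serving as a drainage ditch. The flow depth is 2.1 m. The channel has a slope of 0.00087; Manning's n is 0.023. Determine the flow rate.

For a triangular section with side slope z = 2.5: A = zy² = 2.5×2.1² = 11.03 m²; P = 2y√(1+z²) = 2×2.1×2.693 = 11.31 m.
Hydraulic radius R = A/P = 11.03/11.31 = 0.9749 m.
Manning's equation: Q = (1/n) A R^(2/3) S^(1/2) = (1/0.023) × 11.03 × 0.9749^(2/3) × 0.00087^(1/2) = 13.9 m³/s.

Q = 13.9 m³/s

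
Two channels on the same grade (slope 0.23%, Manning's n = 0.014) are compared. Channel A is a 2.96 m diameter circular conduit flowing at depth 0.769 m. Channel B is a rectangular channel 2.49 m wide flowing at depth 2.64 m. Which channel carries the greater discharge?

Channel A: For a circular section of diameter D = 2.96 m at depth y = 0.769 m, the central angle is θ = 2 arccos(1 − 2y/D) = 2.139 rad. Then A = (D²/8)(θ − sin θ) = 1.42 m² and P = Dθ/2 = 3.166 m. Hydraulic radius R = A/P = 1.42/3.166 = 0.4485 m. Q_A = (1/0.014)·1.42·0.4485^(2/3)·√0.0023 = 2.85 m³/s.
Channel B: Flow area A = b·y = 2.49 × 2.64 = 6.574 m². Wetted perimeter P = b + 2y = 2.49 + 2×2.64 = 7.77 m. Hydraulic radius R = A/P = 6.574/7.77 = 0.846 m. Q_B = (1/0.014)·6.574·0.846^(2/3)·√0.0023 = 20.14 m³/s.
Q_A = 2.85 m³/s vs Q_B = 20.14 m³/s, so channel B carries more.

channel B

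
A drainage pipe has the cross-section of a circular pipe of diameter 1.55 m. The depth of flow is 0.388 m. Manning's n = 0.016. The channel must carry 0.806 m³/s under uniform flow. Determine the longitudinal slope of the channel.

For a circular section of diameter D = 1.55 m at depth y = 0.388 m, the central angle is θ = 2 arccos(1 − 2y/D) = 2.096 rad. Then A = (D²/8)(θ − sin θ) = 0.3696 m² and P = Dθ/2 = 1.624 m.
Hydraulic radius R = A/P = 0.3696/1.624 = 0.2275 m.
From Manning's equation, S = [nQ / (1 A R^(2/3))]² = [0.016 × 0.806 / (1 × 0.3696 × 0.2275^(2/3))]² = 0.00877.

S = 0.00877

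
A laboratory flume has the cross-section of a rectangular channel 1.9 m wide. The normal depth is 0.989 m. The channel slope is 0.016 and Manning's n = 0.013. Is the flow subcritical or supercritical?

supercritical

Flow area A = b·y = 1.9 × 0.989 = 1.879 m². Wetted perimeter P = b + 2y = 1.9 + 2×0.989 = 3.878 m.
Hydraulic radius R = A/P = 1.879/3.878 = 0.4846 m.
V = (1/n) R^(2/3) √S = (1/0.013) × 0.4846^(2/3) × √0.016 = 6.003 m/s. Hydraulic depth D_h = A/T = 1.879/1.9 = 0.989 m.
Froude number Fr = V/√(g·D_h) = 6.003/√(9.81×0.989) = 1.93, which is greater than 1, so the flow is supercritical.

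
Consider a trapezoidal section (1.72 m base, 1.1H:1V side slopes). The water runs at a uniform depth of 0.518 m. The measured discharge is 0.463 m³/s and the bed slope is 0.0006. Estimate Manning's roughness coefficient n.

With bottom width b = 1.72 m and side slope z = 1.1: A = (b + zy)y = (1.72 + 1.1×0.518)×0.518 = 1.186 m²; P = b + 2y√(1+z²) = 1.72 + 2×0.518×1.487 = 3.26 m.
Hydraulic radius R = A/P = 1.186/3.26 = 0.3638 m.
Rearranging Manning's equation: n = (1/Q) A R^(2/3) S^(1/2) = (1/0.463) × 1.186 × 0.3638^(2/3) × √0.0006 = 0.032.

n = 0.032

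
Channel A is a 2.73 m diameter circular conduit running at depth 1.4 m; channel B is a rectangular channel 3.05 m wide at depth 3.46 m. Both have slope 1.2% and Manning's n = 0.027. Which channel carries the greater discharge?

Channel A: For a circular section of diameter D = 2.73 m at depth y = 1.4 m, the central angle is θ = 2 arccos(1 − 2y/D) = 3.193 rad. Then A = (D²/8)(θ − sin θ) = 3.022 m² and P = Dθ/2 = 4.358 m. Hydraulic radius R = A/P = 3.022/4.358 = 0.6935 m. Q_A = (1/0.027)·3.022·0.6935^(2/3)·√0.012 = 9.607 m³/s.
Channel B: Flow area A = b·y = 3.05 × 3.46 = 10.55 m². Wetted perimeter P = b + 2y = 3.05 + 2×3.46 = 9.97 m. Hydraulic radius R = A/P = 10.55/9.97 = 1.058 m. Q_B = (1/0.027)·10.55·1.058^(2/3)·√0.012 = 44.47 m³/s.
Q_A = 9.607 m³/s vs Q_B = 44.47 m³/s, so channel B carries more.

channel B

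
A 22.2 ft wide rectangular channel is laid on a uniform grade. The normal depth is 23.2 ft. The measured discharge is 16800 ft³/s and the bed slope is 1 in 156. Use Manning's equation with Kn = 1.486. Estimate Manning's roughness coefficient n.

n = 0.014

Flow area A = b·y = 22.2 × 23.2 = 515 ft². Wetted perimeter P = b + 2y = 22.2 + 2×23.2 = 68.6 ft.
Hydraulic radius R = A/P = 515/68.6 = 7.508 ft.
Rearranging Manning's equation: n = (1.486/Q) A R^(2/3) S^(1/2) = (1.486/16800) × 515 × 7.508^(2/3) × √0.00641 = 0.014.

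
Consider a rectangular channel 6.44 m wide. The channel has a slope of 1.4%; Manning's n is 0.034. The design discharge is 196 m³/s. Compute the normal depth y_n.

Manning's equation rearranged: A R^(2/3) = nQ / (1·√S) = 0.034 × 196 / (√0.014) = 56.32.
At y = 6.96 m: A R^(2/3) = 75.85 — over.
At y = 4.29 m: A R^(2/3) = 41.48 — short.
At y = 5.46 m: A R^(2/3) = 56.29 — ≈ 56.32.

y_n = 5.46 m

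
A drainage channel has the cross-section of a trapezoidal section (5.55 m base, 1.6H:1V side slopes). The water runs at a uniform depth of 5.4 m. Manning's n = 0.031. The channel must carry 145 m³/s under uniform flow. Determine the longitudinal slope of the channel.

S = 0.000811

With bottom width b = 5.55 m and side slope z = 1.6: A = (b + zy)y = (5.55 + 1.6×5.4)×5.4 = 76.63 m²; P = b + 2y√(1+z²) = 5.55 + 2×5.4×1.887 = 25.93 m.
Hydraulic radius R = A/P = 76.63/25.93 = 2.955 m.
From Manning's equation, S = [nQ / (1 A R^(2/3))]² = [0.031 × 145 / (1 × 76.63 × 2.955^(2/3))]² = 0.000811.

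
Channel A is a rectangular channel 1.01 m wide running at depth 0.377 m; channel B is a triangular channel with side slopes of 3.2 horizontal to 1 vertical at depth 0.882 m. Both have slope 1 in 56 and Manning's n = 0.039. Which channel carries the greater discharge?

Channel A: Flow area A = b·y = 1.01 × 0.377 = 0.3808 m². Wetted perimeter P = b + 2y = 1.01 + 2×0.377 = 1.764 m. Hydraulic radius R = A/P = 0.3808/1.764 = 0.2159 m. Q_A = (1/0.039)·0.3808·0.2159^(2/3)·√0.01786 = 0.4695 m³/s.
Channel B: For a triangular section with side slope z = 3.2: A = zy² = 3.2×0.882² = 2.489 m²; P = 2y√(1+z²) = 2×0.882×3.353 = 5.914 m. Hydraulic radius R = A/P = 2.489/5.914 = 0.4209 m. Q_B = (1/0.039)·2.489·0.4209^(2/3)·√0.01786 = 4.791 m³/s.
Q_A = 0.4695 m³/s vs Q_B = 4.791 m³/s, so channel B carries more.

channel B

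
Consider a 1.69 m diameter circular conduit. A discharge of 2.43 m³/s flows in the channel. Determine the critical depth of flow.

At critical depth, Q² T / (g A³) = 1, i.e. A³/T = Q²/g = 2.43²/9.81 = 0.6019.
Trying y = 0.682 m: A³/T = 0.3675 — short.
Trying y = 0.965 m: A³/T = 1.386 — over.
Trying y = 0.776 m: A³/T = 0.6028 — close enough.

y_c = 0.776 m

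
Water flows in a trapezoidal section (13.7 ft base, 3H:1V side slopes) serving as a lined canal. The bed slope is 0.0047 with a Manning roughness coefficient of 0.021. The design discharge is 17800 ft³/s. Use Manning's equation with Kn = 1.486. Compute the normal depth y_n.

Manning's equation rearranged: A R^(2/3) = nQ / (1.486·√S) = 0.021 × 17800 / (1.486 × √0.0047) = 3669.
Trying y = 13.1 ft: A R^(2/3) = 2587 — too small.
Trying y = 19.3 ft: A R^(2/3) = 6490 — too large.
Trying y = 15.2 ft: A R^(2/3) = 3667 — matches.

y_n = 15.2 ft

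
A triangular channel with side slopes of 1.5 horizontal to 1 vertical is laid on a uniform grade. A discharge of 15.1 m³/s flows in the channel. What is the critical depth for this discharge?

y_c = 1.83 m

At critical depth, Q² T / (g A³) = 1, i.e. A³/T = Q²/g = 15.1²/9.81 = 23.24.
Try y = 1.43 m: A³/T = 6.727 — low.
Try y = 2.2 m: A³/T = 57.98 — high.
Try y = 1.83 m: A³/T = 23.09 — matches.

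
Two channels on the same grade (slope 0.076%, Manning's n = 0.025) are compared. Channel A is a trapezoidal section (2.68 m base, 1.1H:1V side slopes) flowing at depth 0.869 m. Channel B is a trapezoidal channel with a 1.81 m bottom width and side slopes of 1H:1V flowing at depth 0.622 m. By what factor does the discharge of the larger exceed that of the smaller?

2.63

Channel A: With bottom width b = 2.68 m and side slope z = 1.1: A = (b + zy)y = (2.68 + 1.1×0.869)×0.869 = 3.16 m²; P = b + 2y√(1+z²) = 2.68 + 2×0.869×1.487 = 5.264 m. Hydraulic radius R = A/P = 3.16/5.264 = 0.6003 m. Q_A = (1/0.025)·3.16·0.6003^(2/3)·√0.00076 = 2.479 m³/s.
Channel B: With bottom width b = 1.81 m and side slope z = 1: A = (b + zy)y = (1.81 + 1×0.622)×0.622 = 1.513 m²; P = b + 2y√(1+z²) = 1.81 + 2×0.622×1.414 = 3.569 m. Hydraulic radius R = A/P = 1.513/3.569 = 0.4238 m. Q_B = (1/0.025)·1.513·0.4238^(2/3)·√0.00076 = 0.9412 m³/s.
The larger discharge is 2.479 m³/s and the smaller is 0.9412 m³/s; the ratio is 2.63.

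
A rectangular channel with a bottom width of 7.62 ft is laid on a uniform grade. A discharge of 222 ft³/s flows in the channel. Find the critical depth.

For a rectangular channel, critical depth y_c = (q²/g)^(1/3) where q = Q/b = 222/7.62 = 29.13 ft²/s.
So y_c = (29.13²/32.2)^(1/3) = 2.98 ft.

y_c = 2.98 ft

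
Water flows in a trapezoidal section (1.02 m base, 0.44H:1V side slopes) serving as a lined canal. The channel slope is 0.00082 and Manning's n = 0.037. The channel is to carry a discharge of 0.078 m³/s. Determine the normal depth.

y_n = 0.268 m

Manning's equation rearranged: A R^(2/3) = nQ / (1·√S) = 0.037 × 0.078 / (√0.00082) = 0.1008.
Try y = 0.29 m: A R^(2/3) = 0.1143 — too large.
Try y = 0.268 m: A R^(2/3) = 0.1008 — ≈ 0.1008.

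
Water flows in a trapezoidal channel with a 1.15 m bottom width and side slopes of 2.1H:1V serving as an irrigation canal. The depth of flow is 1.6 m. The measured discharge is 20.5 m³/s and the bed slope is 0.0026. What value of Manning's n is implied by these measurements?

With bottom width b = 1.15 m and side slope z = 2.1: A = (b + zy)y = (1.15 + 2.1×1.6)×1.6 = 7.216 m²; P = b + 2y√(1+z²) = 1.15 + 2×1.6×2.326 = 8.593 m.
Hydraulic radius R = A/P = 7.216/8.593 = 0.8398 m.
Rearranging Manning's equation: n = (1/Q) A R^(2/3) S^(1/2) = (1/20.5) × 7.216 × 0.8398^(2/3) × √0.0026 = 0.016.

n = 0.016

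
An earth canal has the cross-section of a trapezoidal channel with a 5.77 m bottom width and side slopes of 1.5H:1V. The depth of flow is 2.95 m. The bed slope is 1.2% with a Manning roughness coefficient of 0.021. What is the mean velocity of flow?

V = 7.81 m/s

With bottom width b = 5.77 m and side slope z = 1.5: A = (b + zy)y = (5.77 + 1.5×2.95)×2.95 = 30.08 m²; P = b + 2y√(1+z²) = 5.77 + 2×2.95×1.803 = 16.41 m.
Hydraulic radius R = A/P = 30.08/16.41 = 1.833 m.
From Manning's equation, V = (1/n) R^(2/3) S^(1/2) = (1/0.021) × 1.833^(2/3) × 0.012^(1/2) = 7.81 m/s.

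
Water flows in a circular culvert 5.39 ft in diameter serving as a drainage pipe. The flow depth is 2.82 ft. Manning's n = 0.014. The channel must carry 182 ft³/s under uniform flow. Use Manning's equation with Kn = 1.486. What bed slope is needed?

S = 0.013

For a circular section of diameter D = 5.39 ft at depth y = 2.82 ft, the central angle is θ = 2 arccos(1 − 2y/D) = 3.234 rad. Then A = (D²/8)(θ − sin θ) = 12.08 ft² and P = Dθ/2 = 8.717 ft.
Hydraulic radius R = A/P = 12.08/8.717 = 1.386 ft.
From Manning's equation, S = [nQ / (1.486 A R^(2/3))]² = [0.014 × 182 / (1.486 × 12.08 × 1.386^(2/3))]² = 0.013.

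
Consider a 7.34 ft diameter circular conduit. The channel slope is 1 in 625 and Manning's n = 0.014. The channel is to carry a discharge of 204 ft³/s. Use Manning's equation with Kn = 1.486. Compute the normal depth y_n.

y_n = 4.78 ft

Manning's equation rearranged: A R^(2/3) = nQ / (1.486·√S) = 0.014 × 204 / (1.486 × √0.0016) = 48.05.
Try y = 4.28 ft: A R^(2/3) = 40.77 — low.
Try y = 4.78 ft: A R^(2/3) = 48.1 — ≈ 48.05.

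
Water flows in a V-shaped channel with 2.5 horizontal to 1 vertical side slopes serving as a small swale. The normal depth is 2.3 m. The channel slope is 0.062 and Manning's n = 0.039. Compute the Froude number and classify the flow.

For a triangular section with side slope z = 2.5: A = zy² = 2.5×2.3² = 13.22 m²; P = 2y√(1+z²) = 2×2.3×2.693 = 12.39 m.
Hydraulic radius R = A/P = 13.22/12.39 = 1.068 m.
V = (1/n) R^(2/3) √S = (1/0.039) × 1.068^(2/3) × √0.062 = 6.67 m/s. Hydraulic depth D_h = A/T = 13.22/11.5 = 1.15 m.
Froude number Fr = V/√(g·D_h) = 6.67/√(9.81×1.15) = 1.99, which is greater than 1, so the flow is supercritical.

supercritical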